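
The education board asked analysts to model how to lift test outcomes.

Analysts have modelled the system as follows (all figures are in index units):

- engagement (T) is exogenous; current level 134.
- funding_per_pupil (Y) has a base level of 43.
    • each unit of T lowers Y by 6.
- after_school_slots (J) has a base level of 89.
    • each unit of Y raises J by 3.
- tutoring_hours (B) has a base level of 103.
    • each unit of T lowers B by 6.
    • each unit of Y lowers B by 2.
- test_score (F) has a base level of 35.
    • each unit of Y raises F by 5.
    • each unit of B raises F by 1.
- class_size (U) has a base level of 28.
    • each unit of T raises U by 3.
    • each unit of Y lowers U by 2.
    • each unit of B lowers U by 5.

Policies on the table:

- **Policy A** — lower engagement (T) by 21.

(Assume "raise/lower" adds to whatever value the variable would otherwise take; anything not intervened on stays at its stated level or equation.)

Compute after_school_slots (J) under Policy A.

-1816

Policy A (T − 21):
  T = 134 − 21 = 113
  Y = 43 − 6·113 = -635
  J = 89 + 3·(-635) = -1816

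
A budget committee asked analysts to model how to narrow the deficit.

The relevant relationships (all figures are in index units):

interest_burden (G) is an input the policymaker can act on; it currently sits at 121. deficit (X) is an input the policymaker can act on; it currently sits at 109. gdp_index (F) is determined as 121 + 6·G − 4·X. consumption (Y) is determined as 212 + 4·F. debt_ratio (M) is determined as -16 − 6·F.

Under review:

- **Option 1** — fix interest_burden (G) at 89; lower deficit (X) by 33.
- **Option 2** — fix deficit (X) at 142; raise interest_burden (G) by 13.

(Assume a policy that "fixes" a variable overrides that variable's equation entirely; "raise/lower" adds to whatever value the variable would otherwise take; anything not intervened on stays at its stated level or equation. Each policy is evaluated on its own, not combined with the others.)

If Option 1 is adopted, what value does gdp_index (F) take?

Option 1 (G := 89, X − 33):
  G = 89
  X = 109 − 33 = 76
  F = 121 + 6·89 − 4·76 = 351

351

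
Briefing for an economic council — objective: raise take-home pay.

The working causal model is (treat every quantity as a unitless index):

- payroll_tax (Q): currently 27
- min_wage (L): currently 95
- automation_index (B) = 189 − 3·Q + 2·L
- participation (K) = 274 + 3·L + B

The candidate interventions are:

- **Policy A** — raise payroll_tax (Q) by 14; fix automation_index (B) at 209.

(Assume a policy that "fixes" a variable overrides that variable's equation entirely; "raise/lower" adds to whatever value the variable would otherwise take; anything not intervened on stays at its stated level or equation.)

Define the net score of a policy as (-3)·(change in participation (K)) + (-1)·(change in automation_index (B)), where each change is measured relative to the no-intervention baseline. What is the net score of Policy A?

356

Baseline:
  Q = 27
  L = 95
  B = 189 − 3·27 + 2·95 = 298
  K = 274 + 3·95 + 298 = 857
Policy A (Q + 14, B := 209):
  Q = 27 + 14 = 41
  L = 95
  B = 209
  K = 274 + 3·95 + 209 = 768
ΔK = 768 − 857 = -89; ΔB = 209 − 298 = -89
Score = (-3)·(-89) + (-1)·(-89) = 356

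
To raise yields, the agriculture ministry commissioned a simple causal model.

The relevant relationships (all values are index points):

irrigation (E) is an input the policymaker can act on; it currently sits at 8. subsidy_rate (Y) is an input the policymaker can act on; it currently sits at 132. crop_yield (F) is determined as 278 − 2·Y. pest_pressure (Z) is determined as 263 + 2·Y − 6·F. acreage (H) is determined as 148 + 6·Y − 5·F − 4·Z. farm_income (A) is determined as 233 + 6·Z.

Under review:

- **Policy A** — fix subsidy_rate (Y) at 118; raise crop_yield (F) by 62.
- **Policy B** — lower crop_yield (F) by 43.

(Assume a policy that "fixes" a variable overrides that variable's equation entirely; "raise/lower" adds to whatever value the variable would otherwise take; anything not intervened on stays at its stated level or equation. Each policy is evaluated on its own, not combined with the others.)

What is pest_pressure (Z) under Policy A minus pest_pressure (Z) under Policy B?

Policy A (Y := 118, F + 62):
  Y = 118
  F = 278 − 2·118 (+62 from intervention) = 104
  Z = 263 + 2·118 − 6·104 = -125
Policy B (F − 43):
  Y = 132
  F = 278 − 2·132 (−43 from intervention) = -29
  Z = 263 + 2·132 − 6·(-29) = 701
Z: -125 − 701 = -826

-826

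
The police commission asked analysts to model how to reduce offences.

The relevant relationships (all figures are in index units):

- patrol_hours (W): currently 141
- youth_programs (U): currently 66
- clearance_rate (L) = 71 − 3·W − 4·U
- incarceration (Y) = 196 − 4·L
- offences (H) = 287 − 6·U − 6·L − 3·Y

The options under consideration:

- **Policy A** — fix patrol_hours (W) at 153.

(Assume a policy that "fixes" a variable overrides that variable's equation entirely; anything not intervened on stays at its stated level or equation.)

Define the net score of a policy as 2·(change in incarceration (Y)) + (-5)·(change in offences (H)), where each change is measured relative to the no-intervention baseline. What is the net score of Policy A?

1368

Baseline:
  W = 141
  U = 66
  L = 71 − 3·141 − 4·66 = -616
  Y = 196 − 4·(-616) = 2660
  H = 287 − 6·66 − 6·(-616) − 3·2660 = -4393
Policy A (W := 153):
  W = 153
  U = 66
  L = 71 − 3·153 − 4·66 = -652
  Y = 196 − 4·(-652) = 2804
  H = 287 − 6·66 − 6·(-652) − 3·2804 = -4609
ΔY = 2804 − 2660 = 144; ΔH = -4609 − (-4393) = -216
Score = 2·144 + (-5)·(-216) = 1368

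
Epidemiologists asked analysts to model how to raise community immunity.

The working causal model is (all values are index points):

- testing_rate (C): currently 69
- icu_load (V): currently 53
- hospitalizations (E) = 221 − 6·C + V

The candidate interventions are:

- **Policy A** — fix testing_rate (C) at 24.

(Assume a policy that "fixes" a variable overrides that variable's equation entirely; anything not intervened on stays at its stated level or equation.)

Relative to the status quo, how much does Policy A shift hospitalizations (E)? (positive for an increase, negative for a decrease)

270

Baseline:
  C = 69
  V = 53
  E = 221 − 6·69 + 53 = -140
Policy A (C := 24):
  C = 24
  V = 53
  E = 221 − 6·24 + 53 = 130
Change in E: 130 − (-140) = 270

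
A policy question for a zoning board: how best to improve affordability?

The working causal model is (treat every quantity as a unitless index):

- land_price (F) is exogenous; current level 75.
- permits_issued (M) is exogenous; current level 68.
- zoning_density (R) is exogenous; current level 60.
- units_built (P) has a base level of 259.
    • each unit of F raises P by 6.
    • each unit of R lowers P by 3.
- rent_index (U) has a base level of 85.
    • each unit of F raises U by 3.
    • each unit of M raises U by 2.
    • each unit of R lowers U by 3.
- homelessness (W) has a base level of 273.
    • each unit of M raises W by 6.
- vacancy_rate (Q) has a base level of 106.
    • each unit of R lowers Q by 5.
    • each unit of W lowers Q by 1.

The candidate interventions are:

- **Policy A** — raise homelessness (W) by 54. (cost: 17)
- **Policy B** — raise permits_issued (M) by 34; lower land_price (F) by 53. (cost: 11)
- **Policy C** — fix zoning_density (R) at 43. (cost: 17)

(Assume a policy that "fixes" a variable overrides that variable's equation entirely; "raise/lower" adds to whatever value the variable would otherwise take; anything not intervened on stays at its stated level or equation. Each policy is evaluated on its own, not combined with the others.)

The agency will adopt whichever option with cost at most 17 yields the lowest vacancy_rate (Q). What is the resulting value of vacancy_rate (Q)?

Policy A (W + 54):
  M = 68
  R = 60
  W = 273 + 6·68 (+54 from intervention) = 735
  Q = 106 − 5·60 − 735 = -929
Policy B (M + 34, F − 53):
  M = 68 + 34 = 102
  R = 60
  W = 273 + 6·102 = 885
  Q = 106 − 5·60 − 885 = -1079
Policy C (R := 43):
  M = 68
  R = 43
  W = 273 + 6·68 = 681
  Q = 106 − 5·43 − 681 = -790
Comparing — Policy A: Q=-929, Policy B: Q=-1079, Policy C: Q=-790. Lowest is -1079 (Policy B).

-1079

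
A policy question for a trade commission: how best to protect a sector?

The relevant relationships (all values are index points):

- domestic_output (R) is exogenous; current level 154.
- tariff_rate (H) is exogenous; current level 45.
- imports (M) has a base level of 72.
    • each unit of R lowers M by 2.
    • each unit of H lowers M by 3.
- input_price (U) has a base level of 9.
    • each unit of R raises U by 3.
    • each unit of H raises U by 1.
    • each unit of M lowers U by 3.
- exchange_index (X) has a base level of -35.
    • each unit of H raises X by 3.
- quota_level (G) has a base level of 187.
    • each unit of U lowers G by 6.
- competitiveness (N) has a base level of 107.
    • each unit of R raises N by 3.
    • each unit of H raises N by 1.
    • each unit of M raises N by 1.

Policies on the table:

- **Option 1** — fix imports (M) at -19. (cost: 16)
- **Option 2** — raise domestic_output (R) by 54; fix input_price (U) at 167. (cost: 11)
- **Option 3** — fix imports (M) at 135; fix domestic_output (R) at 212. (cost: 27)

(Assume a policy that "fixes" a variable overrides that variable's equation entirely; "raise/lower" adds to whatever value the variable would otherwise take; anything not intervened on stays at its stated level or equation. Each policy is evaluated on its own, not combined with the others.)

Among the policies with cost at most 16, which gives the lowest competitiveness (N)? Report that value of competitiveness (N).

Option 1 (M := -19):
  R = 154
  H = 45
  M = -19
  N = 107 + 3·154 + 45 + (-19) = 595
Option 2 (R + 54, U := 167):
  R = 154 + 54 = 208
  H = 45
  M = 72 − 2·208 − 3·45 = -479
  N = 107 + 3·208 + 45 + (-479) = 297
Comparing — Option 1: N=595, Option 2: N=297. Lowest is 297 (Option 2).

297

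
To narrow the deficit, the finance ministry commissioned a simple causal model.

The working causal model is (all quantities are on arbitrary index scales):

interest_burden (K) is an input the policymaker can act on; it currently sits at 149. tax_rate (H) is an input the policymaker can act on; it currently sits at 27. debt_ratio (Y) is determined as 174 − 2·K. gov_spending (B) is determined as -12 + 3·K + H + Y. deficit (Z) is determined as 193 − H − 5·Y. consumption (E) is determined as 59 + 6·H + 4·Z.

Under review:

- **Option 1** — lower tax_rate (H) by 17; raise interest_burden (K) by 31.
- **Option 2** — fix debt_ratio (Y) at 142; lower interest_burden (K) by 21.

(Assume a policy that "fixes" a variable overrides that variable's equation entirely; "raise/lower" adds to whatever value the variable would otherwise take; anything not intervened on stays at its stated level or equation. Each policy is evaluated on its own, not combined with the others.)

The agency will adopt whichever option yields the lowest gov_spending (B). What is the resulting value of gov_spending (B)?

Option 1 (H − 17, K + 31):
  K = 149 + 31 = 180
  H = 27 − 17 = 10
  Y = 174 − 2·180 = -186
  B = -12 + 3·180 + 10 + (-186) = 352
Option 2 (Y := 142, K − 21):
  K = 149 − 21 = 128
  H = 27
  Y = 142
  B = -12 + 3·128 + 27 + 142 = 541
Comparing — Option 1: B=352, Option 2: B=541. Lowest is 352 (Option 1).

352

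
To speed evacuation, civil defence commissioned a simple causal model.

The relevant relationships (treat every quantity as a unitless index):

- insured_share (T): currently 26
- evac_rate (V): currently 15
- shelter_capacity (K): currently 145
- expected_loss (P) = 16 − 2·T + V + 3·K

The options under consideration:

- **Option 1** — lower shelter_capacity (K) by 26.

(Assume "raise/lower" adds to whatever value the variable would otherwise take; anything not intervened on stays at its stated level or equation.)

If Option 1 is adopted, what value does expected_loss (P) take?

336

Option 1 (K − 26):
  T = 26
  V = 15
  K = 145 − 26 = 119
  P = 16 − 2·26 + 15 + 3·119 = 336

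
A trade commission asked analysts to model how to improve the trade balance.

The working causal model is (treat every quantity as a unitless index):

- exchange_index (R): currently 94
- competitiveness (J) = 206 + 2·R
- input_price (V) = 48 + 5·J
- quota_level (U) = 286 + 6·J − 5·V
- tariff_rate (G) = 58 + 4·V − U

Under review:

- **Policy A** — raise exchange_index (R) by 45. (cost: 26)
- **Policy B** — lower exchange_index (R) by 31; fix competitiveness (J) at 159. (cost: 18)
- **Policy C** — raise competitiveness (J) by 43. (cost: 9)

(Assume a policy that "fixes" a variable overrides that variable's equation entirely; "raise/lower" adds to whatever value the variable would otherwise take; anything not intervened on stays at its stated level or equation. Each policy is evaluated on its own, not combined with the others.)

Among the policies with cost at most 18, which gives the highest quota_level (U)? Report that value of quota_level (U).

-2975

Policy B (R − 31, J := 159):
  R = 94 − 31 = 63
  J = 159
  V = 48 + 5·159 = 843
  U = 286 + 6·159 − 5·843 = -2975
Policy C (J + 43):
  R = 94
  J = 206 + 2·94 (+43 from intervention) = 437
  V = 48 + 5·437 = 2233
  U = 286 + 6·437 − 5·2233 = -8257
Comparing — Policy B: U=-2975, Policy C: U=-8257. Highest is -2975 (Policy B).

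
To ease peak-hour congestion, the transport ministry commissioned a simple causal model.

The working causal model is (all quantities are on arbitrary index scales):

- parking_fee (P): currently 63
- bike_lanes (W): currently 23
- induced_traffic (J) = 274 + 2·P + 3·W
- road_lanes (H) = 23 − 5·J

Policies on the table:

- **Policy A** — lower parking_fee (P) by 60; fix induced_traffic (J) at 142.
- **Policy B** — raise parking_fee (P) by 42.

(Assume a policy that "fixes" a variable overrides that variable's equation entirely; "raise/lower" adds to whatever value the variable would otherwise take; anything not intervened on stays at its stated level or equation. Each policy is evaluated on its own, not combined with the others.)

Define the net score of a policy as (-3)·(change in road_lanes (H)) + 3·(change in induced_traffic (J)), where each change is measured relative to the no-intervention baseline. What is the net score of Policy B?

Baseline:
  P = 63
  W = 23
  J = 274 + 2·63 + 3·23 = 469
  H = 23 − 5·469 = -2322
Policy B (P + 42):
  P = 63 + 42 = 105
  W = 23
  J = 274 + 2·105 + 3·23 = 553
  H = 23 − 5·553 = -2742
ΔH = -2742 − (-2322) = -420; ΔJ = 553 − 469 = 84
Score = (-3)·(-420) + 3·84 = 1512

1512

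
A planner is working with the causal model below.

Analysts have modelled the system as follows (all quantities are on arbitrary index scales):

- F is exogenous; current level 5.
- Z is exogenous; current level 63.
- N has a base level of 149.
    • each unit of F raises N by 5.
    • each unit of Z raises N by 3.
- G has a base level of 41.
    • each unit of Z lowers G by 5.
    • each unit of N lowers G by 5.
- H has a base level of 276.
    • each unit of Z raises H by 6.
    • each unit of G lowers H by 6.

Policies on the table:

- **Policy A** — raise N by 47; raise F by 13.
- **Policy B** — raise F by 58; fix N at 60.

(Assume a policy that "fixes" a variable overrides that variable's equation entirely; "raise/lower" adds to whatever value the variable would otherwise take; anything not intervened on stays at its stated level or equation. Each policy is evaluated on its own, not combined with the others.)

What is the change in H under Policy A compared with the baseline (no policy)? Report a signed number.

Baseline:
  F = 5
  Z = 63
  N = 149 + 5·5 + 3·63 = 363
  G = 41 − 5·63 − 5·363 = -2089
  H = 276 + 6·63 − 6·(-2089) = 13188
Policy A (N + 47, F + 13):
  F = 5 + 13 = 18
  Z = 63
  N = 149 + 5·18 + 3·63 (+47 from intervention) = 475
  G = 41 − 5·63 − 5·475 = -2649
  H = 276 + 6·63 − 6·(-2649) = 16548
Change in H: 16548 − 13188 = 3360

3360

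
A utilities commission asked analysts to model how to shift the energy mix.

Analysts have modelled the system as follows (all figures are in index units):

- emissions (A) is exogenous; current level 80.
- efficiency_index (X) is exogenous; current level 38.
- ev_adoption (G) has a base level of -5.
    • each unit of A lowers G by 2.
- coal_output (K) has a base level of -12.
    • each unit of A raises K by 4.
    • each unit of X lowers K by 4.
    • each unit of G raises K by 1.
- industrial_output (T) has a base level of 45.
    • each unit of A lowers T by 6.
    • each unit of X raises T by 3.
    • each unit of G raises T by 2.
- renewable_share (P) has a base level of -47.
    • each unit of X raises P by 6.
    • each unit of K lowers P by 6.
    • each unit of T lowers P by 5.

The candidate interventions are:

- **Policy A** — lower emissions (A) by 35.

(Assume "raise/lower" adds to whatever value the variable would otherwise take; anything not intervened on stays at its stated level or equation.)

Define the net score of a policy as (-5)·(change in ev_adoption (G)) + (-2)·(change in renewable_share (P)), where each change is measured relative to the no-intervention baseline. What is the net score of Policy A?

2310

Baseline:
  A = 80
  X = 38
  G = -5 − 2·80 = -165
  K = -12 + 4·80 − 4·38 + (-165) = -9
  T = 45 − 6·80 + 3·38 + 2·(-165) = -651
  P = -47 + 6·38 − 6·(-9) − 5·(-651) = 3490
Policy A (A − 35):
  A = 80 − 35 = 45
  X = 38
  G = -5 − 2·45 = -95
  K = -12 + 4·45 − 4·38 + (-95) = -79
  T = 45 − 6·45 + 3·38 + 2·(-95) = -301
  P = -47 + 6·38 − 6·(-79) − 5·(-301) = 2160
ΔG = -95 − (-165) = 70; ΔP = 2160 − 3490 = -1330
Score = (-5)·70 + (-2)·(-1330) = 2310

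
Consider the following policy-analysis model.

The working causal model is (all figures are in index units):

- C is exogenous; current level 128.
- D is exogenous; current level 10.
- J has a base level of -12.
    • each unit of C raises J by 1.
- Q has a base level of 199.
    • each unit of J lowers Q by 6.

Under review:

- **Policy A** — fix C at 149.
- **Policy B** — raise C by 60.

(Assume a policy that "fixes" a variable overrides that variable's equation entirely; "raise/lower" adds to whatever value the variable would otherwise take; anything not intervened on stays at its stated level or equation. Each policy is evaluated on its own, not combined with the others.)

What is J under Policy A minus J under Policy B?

Policy A (C := 149):
  C = 149
  J = -12 + 149 = 137
Policy B (C + 60):
  C = 128 + 60 = 188
  J = -12 + 188 = 176
J: 137 − 176 = -39

-39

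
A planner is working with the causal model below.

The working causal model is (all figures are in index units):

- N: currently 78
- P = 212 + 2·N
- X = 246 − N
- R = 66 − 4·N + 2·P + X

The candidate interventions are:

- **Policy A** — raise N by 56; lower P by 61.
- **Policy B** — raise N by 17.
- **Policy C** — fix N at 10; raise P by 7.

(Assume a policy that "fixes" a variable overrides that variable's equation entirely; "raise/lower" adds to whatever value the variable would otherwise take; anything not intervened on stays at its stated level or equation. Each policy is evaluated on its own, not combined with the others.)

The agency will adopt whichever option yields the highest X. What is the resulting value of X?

236

Policy A (N + 56, P − 61):
  N = 78 + 56 = 134
  X = 246 − 134 = 112
Policy B (N + 17):
  N = 78 + 17 = 95
  X = 246 − 95 = 151
Policy C (N := 10, P + 7):
  N = 10
  X = 246 − 10 = 236
Comparing — Policy A: X=112, Policy B: X=151, Policy C: X=236. Highest is 236 (Policy C).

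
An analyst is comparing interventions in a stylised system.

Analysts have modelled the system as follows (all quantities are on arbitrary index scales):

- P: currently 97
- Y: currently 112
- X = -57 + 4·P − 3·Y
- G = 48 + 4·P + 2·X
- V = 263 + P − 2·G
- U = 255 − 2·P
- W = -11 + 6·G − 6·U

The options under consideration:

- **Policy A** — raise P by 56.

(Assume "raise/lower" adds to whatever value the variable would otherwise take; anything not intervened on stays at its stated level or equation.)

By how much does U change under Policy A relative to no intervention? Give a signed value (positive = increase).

Baseline:
  P = 97
  U = 255 − 2·97 = 61
Policy A (P + 56):
  P = 97 + 56 = 153
  U = 255 − 2·153 = -51
Change in U: -51 − 61 = -112

-112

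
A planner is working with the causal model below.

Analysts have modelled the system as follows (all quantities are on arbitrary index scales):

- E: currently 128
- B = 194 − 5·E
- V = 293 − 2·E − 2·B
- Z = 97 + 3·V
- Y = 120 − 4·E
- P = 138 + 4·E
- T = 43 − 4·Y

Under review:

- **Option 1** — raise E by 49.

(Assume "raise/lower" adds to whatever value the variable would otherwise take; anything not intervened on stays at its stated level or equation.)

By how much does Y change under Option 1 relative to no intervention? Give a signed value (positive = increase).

-196

Baseline:
  E = 128
  Y = 120 − 4·128 = -392
Option 1 (E + 49):
  E = 128 + 49 = 177
  Y = 120 − 4·177 = -588
Change in Y: -588 − (-392) = -196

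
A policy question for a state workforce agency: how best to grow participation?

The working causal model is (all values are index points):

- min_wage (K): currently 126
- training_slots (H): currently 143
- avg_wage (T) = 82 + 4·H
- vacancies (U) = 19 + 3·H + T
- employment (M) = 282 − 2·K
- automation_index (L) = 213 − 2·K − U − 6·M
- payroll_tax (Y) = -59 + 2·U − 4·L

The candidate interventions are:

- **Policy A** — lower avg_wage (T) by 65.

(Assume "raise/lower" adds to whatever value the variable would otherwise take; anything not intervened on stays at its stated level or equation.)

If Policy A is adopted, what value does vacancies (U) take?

1037

Policy A (T − 65):
  H = 143
  T = 82 + 4·143 (−65 from intervention) = 589
  U = 19 + 3·143 + 589 = 1037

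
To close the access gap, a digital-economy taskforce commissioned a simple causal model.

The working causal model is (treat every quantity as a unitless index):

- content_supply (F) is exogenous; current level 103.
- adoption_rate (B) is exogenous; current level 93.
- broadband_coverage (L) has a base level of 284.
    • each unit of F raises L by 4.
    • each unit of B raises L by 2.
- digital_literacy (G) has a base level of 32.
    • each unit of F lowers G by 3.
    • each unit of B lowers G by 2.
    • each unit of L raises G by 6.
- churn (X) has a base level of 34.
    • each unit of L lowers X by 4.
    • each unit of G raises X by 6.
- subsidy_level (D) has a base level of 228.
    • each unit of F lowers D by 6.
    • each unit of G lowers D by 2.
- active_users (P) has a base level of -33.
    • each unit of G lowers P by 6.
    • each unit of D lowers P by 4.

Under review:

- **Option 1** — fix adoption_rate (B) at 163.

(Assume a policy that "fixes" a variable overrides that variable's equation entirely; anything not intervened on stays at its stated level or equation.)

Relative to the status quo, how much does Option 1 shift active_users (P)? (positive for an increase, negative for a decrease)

Baseline:
  F = 103
  B = 93
  L = 284 + 4·103 + 2·93 = 882
  G = 32 − 3·103 − 2·93 + 6·882 = 4829
  D = 228 − 6·103 − 2·4829 = -10048
  P = -33 − 6·4829 − 4·(-10048) = 11185
Option 1 (B := 163):
  F = 103
  B = 163
  L = 284 + 4·103 + 2·163 = 1022
  G = 32 − 3·103 − 2·163 + 6·1022 = 5529
  D = 228 − 6·103 − 2·5529 = -11448
  P = -33 − 6·5529 − 4·(-11448) = 12585
Change in P: 12585 − 11185 = 1400

1400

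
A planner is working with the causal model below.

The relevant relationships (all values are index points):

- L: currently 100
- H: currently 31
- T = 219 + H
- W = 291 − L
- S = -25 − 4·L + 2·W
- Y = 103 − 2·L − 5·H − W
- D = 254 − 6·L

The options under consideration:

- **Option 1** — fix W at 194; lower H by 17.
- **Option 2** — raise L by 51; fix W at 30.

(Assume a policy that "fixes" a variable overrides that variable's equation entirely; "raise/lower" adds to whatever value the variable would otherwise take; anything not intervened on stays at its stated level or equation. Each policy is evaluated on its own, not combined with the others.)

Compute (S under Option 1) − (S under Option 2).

Option 1 (W := 194, H − 17):
  L = 100
  W = 194
  S = -25 − 4·100 + 2·194 = -37
Option 2 (L + 51, W := 30):
  L = 100 + 51 = 151
  W = 30
  S = -25 − 4·151 + 2·30 = -569
S: -37 − (-569) = 532

532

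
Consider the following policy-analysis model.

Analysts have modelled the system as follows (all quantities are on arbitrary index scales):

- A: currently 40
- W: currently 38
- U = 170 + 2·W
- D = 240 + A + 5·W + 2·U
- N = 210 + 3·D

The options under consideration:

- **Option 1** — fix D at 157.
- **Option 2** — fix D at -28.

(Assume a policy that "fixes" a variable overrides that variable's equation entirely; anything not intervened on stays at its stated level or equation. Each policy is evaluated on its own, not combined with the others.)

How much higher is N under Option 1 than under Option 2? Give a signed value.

555

Option 1 (D := 157):
  A = 40
  W = 38
  U = 170 + 2·38 = 246
  D = 157
  N = 210 + 3·157 = 681
Option 2 (D := -28):
  A = 40
  W = 38
  U = 170 + 2·38 = 246
  D = -28
  N = 210 + 3·(-28) = 126
N: 681 − 126 = 555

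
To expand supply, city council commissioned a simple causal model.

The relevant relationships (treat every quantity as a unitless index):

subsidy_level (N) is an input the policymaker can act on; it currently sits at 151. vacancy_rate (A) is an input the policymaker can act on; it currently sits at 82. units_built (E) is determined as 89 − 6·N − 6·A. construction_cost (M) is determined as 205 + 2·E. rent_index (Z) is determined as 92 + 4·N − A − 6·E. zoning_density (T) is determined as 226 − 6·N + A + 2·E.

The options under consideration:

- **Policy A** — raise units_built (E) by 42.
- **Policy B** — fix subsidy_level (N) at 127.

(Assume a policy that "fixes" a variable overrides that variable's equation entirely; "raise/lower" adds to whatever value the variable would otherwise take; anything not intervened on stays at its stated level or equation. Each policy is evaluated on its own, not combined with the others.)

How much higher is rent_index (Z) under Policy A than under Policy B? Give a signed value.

708

Policy A (E + 42):
  N = 151
  A = 82
  E = 89 − 6·151 − 6·82 (+42 from intervention) = -1267
  Z = 92 + 4·151 − 82 − 6·(-1267) = 8216
Policy B (N := 127):
  N = 127
  A = 82
  E = 89 − 6·127 − 6·82 = -1165
  Z = 92 + 4·127 − 82 − 6·(-1165) = 7508
Z: 8216 − 7508 = 708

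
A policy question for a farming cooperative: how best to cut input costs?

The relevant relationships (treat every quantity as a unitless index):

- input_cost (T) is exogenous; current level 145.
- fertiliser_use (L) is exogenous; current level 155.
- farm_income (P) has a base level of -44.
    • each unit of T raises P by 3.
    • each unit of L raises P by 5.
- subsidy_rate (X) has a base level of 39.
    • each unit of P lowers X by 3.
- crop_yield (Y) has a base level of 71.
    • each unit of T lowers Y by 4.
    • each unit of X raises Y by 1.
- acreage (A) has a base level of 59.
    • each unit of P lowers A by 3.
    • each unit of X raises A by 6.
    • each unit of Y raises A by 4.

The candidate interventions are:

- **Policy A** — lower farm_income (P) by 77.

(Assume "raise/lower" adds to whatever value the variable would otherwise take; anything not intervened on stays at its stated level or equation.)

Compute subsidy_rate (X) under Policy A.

Policy A (P − 77):
  T = 145
  L = 155
  P = -44 + 3·145 + 5·155 (−77 from intervention) = 1089
  X = 39 − 3·1089 = -3228

-3228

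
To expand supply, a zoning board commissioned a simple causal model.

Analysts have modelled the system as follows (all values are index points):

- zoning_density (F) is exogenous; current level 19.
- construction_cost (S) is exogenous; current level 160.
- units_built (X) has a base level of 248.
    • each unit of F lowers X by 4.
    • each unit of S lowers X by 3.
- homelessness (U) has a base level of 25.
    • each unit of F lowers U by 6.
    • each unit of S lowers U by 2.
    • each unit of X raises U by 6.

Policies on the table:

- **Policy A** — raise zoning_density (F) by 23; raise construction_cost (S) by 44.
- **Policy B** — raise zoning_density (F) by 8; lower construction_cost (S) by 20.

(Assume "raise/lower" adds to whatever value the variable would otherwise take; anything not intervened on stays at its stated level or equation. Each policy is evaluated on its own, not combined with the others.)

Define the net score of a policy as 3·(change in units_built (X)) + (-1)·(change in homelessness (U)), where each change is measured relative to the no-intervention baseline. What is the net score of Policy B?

Baseline:
  F = 19
  S = 160
  X = 248 − 4·19 − 3·160 = -308
  U = 25 − 6·19 − 2·160 + 6·(-308) = -2257
Policy B (F + 8, S − 20):
  F = 19 + 8 = 27
  S = 160 − 20 = 140
  X = 248 − 4·27 − 3·140 = -280
  U = 25 − 6·27 − 2·140 + 6·(-280) = -2097
ΔX = -280 − (-308) = 28; ΔU = -2097 − (-2257) = 160
Score = 3·28 + (-1)·160 = -76

-76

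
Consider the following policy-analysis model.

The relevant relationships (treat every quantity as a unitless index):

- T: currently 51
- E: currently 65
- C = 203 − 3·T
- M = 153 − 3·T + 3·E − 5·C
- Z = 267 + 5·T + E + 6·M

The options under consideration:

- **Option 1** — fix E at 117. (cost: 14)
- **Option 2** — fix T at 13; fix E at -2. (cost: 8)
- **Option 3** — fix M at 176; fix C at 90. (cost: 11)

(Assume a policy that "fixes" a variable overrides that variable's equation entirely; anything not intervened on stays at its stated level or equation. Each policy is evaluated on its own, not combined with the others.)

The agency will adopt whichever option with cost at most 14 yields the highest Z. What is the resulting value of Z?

1643

Option 1 (E := 117):
  T = 51
  E = 117
  C = 203 − 3·51 = 50
  M = 153 − 3·51 + 3·117 − 5·50 = 101
  Z = 267 + 5·51 + 117 + 6·101 = 1245
Option 2 (T := 13, E := -2):
  T = 13
  E = -2
  C = 203 − 3·13 = 164
  M = 153 − 3·13 + 3·(-2) − 5·164 = -712
  Z = 267 + 5·13 + (-2) + 6·(-712) = -3942
Option 3 (M := 176, C := 90):
  T = 51
  E = 65
  C = 90
  M = 176
  Z = 267 + 5·51 + 65 + 6·176 = 1643
Comparing — Option 1: Z=1245, Option 2: Z=-3942, Option 3: Z=1643. Highest is 1643 (Option 3).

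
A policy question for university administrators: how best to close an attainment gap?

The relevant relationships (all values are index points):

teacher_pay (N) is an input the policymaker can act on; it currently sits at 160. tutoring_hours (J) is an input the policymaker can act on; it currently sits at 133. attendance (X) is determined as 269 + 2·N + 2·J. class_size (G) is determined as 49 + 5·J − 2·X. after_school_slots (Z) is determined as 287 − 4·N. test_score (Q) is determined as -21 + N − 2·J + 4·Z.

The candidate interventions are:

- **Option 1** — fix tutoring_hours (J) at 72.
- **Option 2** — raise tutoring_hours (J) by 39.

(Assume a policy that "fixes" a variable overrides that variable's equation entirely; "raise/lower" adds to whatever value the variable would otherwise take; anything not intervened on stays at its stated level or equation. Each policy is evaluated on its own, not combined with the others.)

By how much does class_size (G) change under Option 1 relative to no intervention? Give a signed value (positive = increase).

Baseline:
  N = 160
  J = 133
  X = 269 + 2·160 + 2·133 = 855
  G = 49 + 5·133 − 2·855 = -996
Option 1 (J := 72):
  N = 160
  J = 72
  X = 269 + 2·160 + 2·72 = 733
  G = 49 + 5·72 − 2·733 = -1057
Change in G: -1057 − (-996) = -61

-61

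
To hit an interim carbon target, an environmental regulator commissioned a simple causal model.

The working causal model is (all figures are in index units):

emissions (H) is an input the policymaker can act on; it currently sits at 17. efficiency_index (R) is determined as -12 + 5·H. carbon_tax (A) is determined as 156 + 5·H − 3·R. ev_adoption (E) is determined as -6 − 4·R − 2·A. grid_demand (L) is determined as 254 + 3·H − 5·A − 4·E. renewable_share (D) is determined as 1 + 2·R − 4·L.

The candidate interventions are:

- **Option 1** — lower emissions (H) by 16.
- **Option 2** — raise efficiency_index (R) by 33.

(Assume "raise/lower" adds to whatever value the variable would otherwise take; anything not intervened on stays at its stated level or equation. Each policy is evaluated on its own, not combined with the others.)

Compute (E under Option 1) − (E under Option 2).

-66

Option 1 (H − 16):
  H = 17 − 16 = 1
  R = -12 + 5·1 = -7
  A = 156 + 5·1 − 3·(-7) = 182
  E = -6 − 4·(-7) − 2·182 = -342
Option 2 (R + 33):
  H = 17
  R = -12 + 5·17 (+33 from intervention) = 106
  A = 156 + 5·17 − 3·106 = -77
  E = -6 − 4·106 − 2·(-77) = -276
E: -342 − (-276) = -66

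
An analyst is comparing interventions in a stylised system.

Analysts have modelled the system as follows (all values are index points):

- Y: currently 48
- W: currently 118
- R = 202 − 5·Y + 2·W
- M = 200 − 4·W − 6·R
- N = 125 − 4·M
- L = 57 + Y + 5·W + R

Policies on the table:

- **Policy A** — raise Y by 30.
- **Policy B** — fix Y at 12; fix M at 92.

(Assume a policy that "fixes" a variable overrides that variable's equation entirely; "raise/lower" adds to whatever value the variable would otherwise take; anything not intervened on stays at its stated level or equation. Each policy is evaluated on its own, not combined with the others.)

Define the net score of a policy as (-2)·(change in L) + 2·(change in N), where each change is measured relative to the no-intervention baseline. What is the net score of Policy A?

Baseline:
  Y = 48
  W = 118
  R = 202 − 5·48 + 2·118 = 198
  M = 200 − 4·118 − 6·198 = -1460
  N = 125 − 4·(-1460) = 5965
  L = 57 + 48 + 5·118 + 198 = 893
Policy A (Y + 30):
  Y = 48 + 30 = 78
  W = 118
  R = 202 − 5·78 + 2·118 = 48
  M = 200 − 4·118 − 6·48 = -560
  N = 125 − 4·(-560) = 2365
  L = 57 + 78 + 5·118 + 48 = 773
ΔL = 773 − 893 = -120; ΔN = 2365 − 5965 = -3600
Score = (-2)·(-120) + 2·(-3600) = -6960

-6960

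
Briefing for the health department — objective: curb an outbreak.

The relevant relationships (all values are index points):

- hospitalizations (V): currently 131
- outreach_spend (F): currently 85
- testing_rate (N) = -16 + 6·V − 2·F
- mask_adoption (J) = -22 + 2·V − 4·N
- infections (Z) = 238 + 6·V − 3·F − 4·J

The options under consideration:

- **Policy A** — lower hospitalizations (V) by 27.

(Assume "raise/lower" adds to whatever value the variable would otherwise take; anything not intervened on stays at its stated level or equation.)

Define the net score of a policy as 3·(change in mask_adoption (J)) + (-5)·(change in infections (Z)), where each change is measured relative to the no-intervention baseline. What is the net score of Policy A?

Baseline:
  V = 131
  F = 85
  N = -16 + 6·131 − 2·85 = 600
  J = -22 + 2·131 − 4·600 = -2160
  Z = 238 + 6·131 − 3·85 − 4·(-2160) = 9409
Policy A (V − 27):
  V = 131 − 27 = 104
  F = 85
  N = -16 + 6·104 − 2·85 = 438
  J = -22 + 2·104 − 4·438 = -1566
  Z = 238 + 6·104 − 3·85 − 4·(-1566) = 6871
ΔJ = -1566 − (-2160) = 594; ΔZ = 6871 − 9409 = -2538
Score = 3·594 + (-5)·(-2538) = 14472

14472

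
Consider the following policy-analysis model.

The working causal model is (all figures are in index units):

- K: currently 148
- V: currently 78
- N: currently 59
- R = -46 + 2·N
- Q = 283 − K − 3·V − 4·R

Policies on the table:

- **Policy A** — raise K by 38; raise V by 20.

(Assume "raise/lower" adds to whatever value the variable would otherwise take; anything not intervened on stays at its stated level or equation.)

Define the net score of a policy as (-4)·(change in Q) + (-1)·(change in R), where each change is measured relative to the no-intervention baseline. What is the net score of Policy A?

Baseline:
  K = 148
  V = 78
  N = 59
  R = -46 + 2·59 = 72
  Q = 283 − 148 − 3·78 − 4·72 = -387
Policy A (K + 38, V + 20):
  K = 148 + 38 = 186
  V = 78 + 20 = 98
  N = 59
  R = -46 + 2·59 = 72
  Q = 283 − 186 − 3·98 − 4·72 = -485
ΔQ = -485 − (-387) = -98; ΔR = 72 − 72 = 0
Score = (-4)·(-98) + (-1)·0 = 392

392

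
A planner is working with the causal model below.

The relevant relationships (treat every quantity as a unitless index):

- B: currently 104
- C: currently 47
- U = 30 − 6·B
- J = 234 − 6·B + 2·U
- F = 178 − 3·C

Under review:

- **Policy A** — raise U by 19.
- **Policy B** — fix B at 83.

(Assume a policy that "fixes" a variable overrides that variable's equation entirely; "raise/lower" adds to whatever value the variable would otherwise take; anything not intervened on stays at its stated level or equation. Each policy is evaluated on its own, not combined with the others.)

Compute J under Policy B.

Policy B (B := 83):
  B = 83
  U = 30 − 6·83 = -468
  J = 234 − 6·83 + 2·(-468) = -1200

-1200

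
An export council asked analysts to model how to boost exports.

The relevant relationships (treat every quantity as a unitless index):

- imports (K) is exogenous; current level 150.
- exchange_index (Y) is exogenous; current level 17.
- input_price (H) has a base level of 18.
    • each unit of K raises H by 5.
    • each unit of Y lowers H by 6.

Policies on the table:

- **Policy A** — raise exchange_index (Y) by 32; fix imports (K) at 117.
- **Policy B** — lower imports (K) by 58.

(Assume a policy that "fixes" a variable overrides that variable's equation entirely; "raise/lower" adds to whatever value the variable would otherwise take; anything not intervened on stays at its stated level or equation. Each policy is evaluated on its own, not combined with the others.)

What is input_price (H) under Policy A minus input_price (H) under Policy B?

Policy A (Y + 32, K := 117):
  K = 117
  Y = 17 + 32 = 49
  H = 18 + 5·117 − 6·49 = 309
Policy B (K − 58):
  K = 150 − 58 = 92
  Y = 17
  H = 18 + 5·92 − 6·17 = 376
H: 309 − 376 = -67

-67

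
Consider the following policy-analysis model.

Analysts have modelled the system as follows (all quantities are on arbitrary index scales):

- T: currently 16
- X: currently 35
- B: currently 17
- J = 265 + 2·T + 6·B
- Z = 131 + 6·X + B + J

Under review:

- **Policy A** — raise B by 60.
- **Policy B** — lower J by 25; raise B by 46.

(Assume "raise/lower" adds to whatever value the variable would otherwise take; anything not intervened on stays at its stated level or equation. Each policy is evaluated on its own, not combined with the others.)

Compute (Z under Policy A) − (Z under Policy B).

123

Policy A (B + 60):
  T = 16
  X = 35
  B = 17 + 60 = 77
  J = 265 + 2·16 + 6·77 = 759
  Z = 131 + 6·35 + 77 + 759 = 1177
Policy B (J − 25, B + 46):
  T = 16
  X = 35
  B = 17 + 46 = 63
  J = 265 + 2·16 + 6·63 (−25 from intervention) = 650
  Z = 131 + 6·35 + 63 + 650 = 1054
Z: 1177 − 1054 = 123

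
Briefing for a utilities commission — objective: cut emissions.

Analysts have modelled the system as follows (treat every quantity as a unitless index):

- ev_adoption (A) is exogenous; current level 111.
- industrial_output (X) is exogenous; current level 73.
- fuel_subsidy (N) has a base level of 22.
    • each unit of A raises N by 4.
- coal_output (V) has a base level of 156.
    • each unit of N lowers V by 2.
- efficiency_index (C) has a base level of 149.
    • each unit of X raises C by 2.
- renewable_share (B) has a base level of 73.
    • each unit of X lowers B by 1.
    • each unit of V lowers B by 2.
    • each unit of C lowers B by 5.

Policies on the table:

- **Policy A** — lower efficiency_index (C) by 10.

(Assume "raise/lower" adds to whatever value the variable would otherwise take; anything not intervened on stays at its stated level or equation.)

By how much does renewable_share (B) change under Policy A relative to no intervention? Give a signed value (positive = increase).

50

Baseline:
  A = 111
  X = 73
  N = 22 + 4·111 = 466
  V = 156 − 2·466 = -776
  C = 149 + 2·73 = 295
  B = 73 − 73 − 2·(-776) − 5·295 = 77
Policy A (C − 10):
  A = 111
  X = 73
  N = 22 + 4·111 = 466
  V = 156 − 2·466 = -776
  C = 149 + 2·73 (−10 from intervention) = 285
  B = 73 − 73 − 2·(-776) − 5·285 = 127
Change in B: 127 − 77 = 50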